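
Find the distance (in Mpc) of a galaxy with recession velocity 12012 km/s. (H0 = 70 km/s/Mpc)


d = v / H0 = 12012 / 70 = 171.6

171.6 Mpc


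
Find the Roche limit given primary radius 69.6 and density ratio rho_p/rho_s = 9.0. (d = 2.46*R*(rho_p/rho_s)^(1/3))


d_Roche = 2.46 * 69.6 * 9.0^(1/3) = 356.1436

356.1436


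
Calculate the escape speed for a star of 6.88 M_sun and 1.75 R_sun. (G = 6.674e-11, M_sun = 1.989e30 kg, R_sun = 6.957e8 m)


M = 6.88 * 1.989e30 kg = 1.368432e+31 kg; R = 1.75 * 6.957e8 m = 1.217475e+09 m. v_esc = sqrt(2GM/R) = sqrt(2 * 6.674e-11 * 1.368432e+31 / 1.217475e+09) = 1.225e+06

1.225e+06 m/s


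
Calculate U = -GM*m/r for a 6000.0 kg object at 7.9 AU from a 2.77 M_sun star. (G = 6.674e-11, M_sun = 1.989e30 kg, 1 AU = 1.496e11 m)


M = 2.77 * 1.989e30 kg = 5.50953e+30 kg; r = 7.9 AU * 1.496e11 m/AU = 1.18184e+12 m. U = -GM*m/r = -(6.674e-11 * 5.50953e+30 * 6000.0) / 1.18184e+12 = -1.867e+12

-1.867e+12 J


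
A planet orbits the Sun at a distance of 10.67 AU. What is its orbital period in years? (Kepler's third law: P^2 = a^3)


P = a^(3/2) = 10.67^1.5 = 34.8535

34.8535 years


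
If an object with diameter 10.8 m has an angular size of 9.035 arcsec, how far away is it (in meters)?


D = size / theta_rad, theta_rad = 9.035 * pi/(180*3600) = 4.380e-05, D = 246558.9272

246558.9272 m


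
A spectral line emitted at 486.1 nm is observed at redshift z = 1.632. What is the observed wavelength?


lam_obs = lam_emit * (1 + z) = 486.1 * (1 + 1.632) = 1279.4152

1279.4152 nm


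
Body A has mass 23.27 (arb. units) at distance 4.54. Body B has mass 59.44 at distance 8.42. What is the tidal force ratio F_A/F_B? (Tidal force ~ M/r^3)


Ratio = (M1/r1^3) / (M2/r2^3) = (23.27/4.54^3) / (59.44/8.42^3) = 2.4974

2.4974


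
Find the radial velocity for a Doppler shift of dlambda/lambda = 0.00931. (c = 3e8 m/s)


v = (dlambda/lambda) * c = 0.00931 * 3e8 = 2.793e+06

2.793e+06 m/s


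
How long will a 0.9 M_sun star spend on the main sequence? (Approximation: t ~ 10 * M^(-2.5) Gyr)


t = 10 * M^(-2.5) = 10 * 0.9^(-2.5) = 13.0135

13.0135 Gyr


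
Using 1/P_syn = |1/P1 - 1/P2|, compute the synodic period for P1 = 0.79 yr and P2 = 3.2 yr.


1/P_syn = |1/P1 - 1/P2| = |1/0.79 - 1/3.2| => P_syn = 1.049

1.049 years


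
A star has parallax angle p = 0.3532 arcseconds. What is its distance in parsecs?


d = 1/p = 1/0.3532 = 2.8313

2.8313 pc


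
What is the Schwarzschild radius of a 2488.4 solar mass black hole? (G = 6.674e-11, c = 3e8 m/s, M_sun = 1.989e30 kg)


M = 2488.4 * 1.989e30 kg = 4.9494276e+33 kg. rs = 2GM/c^2 = 2 * 6.674e-11 * 4.9494276e+33 / (3e8)^2 = 7.341e+06

7.341e+06 m


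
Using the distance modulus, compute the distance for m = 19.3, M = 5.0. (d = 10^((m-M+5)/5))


d = 10^((m - M + 5)/5) = 10^((19.3 - 5.0 + 5)/5) = 7244.3596

7244.3596 pc


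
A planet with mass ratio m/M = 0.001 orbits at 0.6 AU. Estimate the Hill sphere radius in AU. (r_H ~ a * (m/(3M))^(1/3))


r_H = a * (m/3M)^(1/3) = 0.6 * (0.001/3)^(1/3) = 0.0416

0.0416 AU


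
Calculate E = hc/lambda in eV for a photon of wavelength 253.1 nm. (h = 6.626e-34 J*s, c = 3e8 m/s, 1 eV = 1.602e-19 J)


E = hc/lambda = 6.626e-34 * 3e8 / 2.531e-07 = 7.854e-19 J = 4.9025 eV

4.9025 eV


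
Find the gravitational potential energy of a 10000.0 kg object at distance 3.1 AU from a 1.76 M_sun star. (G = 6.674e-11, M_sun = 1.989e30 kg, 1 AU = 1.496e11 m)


M = 1.76 * 1.989e30 kg = 3.50064e+30 kg; r = 3.1 AU * 1.496e11 m/AU = 4.6376e+11 m. U = -GM*m/r = -(6.674e-11 * 3.50064e+30 * 10000.0) / 4.6376e+11 = -5.038e+12

-5.038e+12 J


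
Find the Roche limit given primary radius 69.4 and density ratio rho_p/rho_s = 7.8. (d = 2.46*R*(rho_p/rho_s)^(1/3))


d_Roche = 2.46 * 69.4 * 7.8^(1/3) = 338.5786

338.5786


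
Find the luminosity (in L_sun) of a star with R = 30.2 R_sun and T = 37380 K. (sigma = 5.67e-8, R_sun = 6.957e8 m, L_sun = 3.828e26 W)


R = 30.2 * 6.957e8 m = 2.101014e+10 m. L = 4*pi*R^2*sigma*T^4 = 4*pi*(2.101014e+10)^2 * 5.67e-8 * 37380^4 = 6.140560346e+32 W. L/L_sun = 6.140560346e+32 / 3.828e26 = 1.604e+06

1.604e+06 L_sun


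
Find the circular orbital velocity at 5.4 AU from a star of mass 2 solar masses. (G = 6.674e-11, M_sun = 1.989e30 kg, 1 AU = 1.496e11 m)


v = sqrt(GM/r) = sqrt(6.674e-11 * 3.978e+30 / 8.078e+11) = 18128.5394

18128.5394 m/s


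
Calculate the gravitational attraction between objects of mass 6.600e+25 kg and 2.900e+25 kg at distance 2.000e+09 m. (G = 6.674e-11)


F = G*m1*m2/r^2 = 6.674e-11 * 6.600e+25 * 2.900e+25 / (2.000e+09)^2 = 6.674e-11 * 1.914e+51 / 4.000e+18 = 3.194e+22

3.194e+22 N


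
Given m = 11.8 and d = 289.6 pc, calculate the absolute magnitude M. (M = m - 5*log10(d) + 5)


M = m - 5*log10(d) + 5 = 11.8 - 5*log10(289.6) + 5 = 4.491

4.491


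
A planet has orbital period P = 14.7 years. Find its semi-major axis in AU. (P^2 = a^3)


a = P^(2/3) = 14.7^(2/3) = 6.0008

6.0008 AU


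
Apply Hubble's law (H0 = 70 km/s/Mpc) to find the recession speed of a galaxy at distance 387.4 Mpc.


v = H0 * d = 70 * 387.4 = 27118.0

27118.0 km/s


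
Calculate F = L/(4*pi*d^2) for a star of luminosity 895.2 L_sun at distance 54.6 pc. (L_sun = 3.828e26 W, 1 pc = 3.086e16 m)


F = L / (4*pi*d^2) = 3.427e+29 / (4*pi*(1.685e+18)^2) = 9.605e-09

9.605e-09 W/m^2


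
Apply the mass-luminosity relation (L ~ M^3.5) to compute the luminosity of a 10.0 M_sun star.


L/L_sun = (M/M_sun)^3.5 = 10.0^3.5 = 3162.2777

3162.2777 L_sun


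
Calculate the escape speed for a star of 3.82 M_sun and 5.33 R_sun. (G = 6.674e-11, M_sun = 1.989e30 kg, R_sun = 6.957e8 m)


M = 3.82 * 1.989e30 kg = 7.59798e+30 kg; R = 5.33 * 6.957e8 m = 3.708081e+09 m. v_esc = sqrt(2GM/R) = sqrt(2 * 6.674e-11 * 7.59798e+30 / 3.708081e+09) = 522976.9715

522976.9715 m/s


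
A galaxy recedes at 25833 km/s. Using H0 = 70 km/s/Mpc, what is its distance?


d = v / H0 = 25833 / 70 = 369.0429

369.0429 Mpc


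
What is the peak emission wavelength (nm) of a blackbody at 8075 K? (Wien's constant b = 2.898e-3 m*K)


lam_max = b / T = 2.898e-3 / 8075 = 3.589e-07 m = 358.8854 nm

358.8854 nm


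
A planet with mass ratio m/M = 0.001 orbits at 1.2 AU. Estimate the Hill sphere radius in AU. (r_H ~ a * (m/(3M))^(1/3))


r_H = a * (m/3M)^(1/3) = 1.2 * (0.001/3)^(1/3) = 0.0832

0.0832 AU


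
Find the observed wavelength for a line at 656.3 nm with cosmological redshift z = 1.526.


lam_obs = lam_emit * (1 + z) = 656.3 * (1 + 1.526) = 1657.8138

1657.8138 nm


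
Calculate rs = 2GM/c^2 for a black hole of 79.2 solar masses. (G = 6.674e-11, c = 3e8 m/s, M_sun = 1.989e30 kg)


M = 79.2 * 1.989e30 kg = 1.575288e+32 kg. rs = 2GM/c^2 = 2 * 6.674e-11 * 1.575288e+32 / (3e8)^2 = 233632.7136

233632.7136 m


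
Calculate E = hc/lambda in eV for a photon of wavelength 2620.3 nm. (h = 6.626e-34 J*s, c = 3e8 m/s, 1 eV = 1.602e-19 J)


E = hc/lambda = 6.626e-34 * 3e8 / 2.620e-06 = 7.586e-20 J = 0.4735 eV

0.4735 eV


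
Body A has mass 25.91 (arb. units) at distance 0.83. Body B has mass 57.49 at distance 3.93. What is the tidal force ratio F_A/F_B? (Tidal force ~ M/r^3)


Ratio = (M1/r1^3) / (M2/r2^3) = (25.91/0.83^3) / (57.49/3.93^3) = 47.843

47.843


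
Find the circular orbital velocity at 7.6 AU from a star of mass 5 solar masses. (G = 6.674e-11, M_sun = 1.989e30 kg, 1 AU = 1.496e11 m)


v = sqrt(GM/r) = sqrt(6.674e-11 * 9.945e+30 / 1.137e+12) = 24161.4449

24161.4449 m/s


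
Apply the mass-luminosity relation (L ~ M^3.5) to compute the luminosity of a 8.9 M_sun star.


L/L_sun = (M/M_sun)^3.5 = 8.9^3.5 = 2103.1247

2103.1247 L_sun


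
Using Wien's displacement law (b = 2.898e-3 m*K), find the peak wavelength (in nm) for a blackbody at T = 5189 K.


lam_max = b / T = 2.898e-3 / 5189 = 5.585e-07 m = 558.4891 nm

558.4891 nm


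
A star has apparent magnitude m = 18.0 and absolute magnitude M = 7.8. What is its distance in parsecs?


d = 10^((m - M + 5)/5) = 10^((18.0 - 7.8 + 5)/5) = 1096.4782

1096.4782 pc


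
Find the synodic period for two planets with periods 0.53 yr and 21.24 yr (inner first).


1/P_syn = |1/P1 - 1/P2| = |1/0.53 - 1/21.24| => P_syn = 0.5436

0.5436 years


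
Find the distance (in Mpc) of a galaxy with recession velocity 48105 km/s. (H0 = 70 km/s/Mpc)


d = v / H0 = 48105 / 70 = 687.2143

687.2143 Mpc


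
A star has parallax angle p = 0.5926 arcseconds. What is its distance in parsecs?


d = 1/p = 1/0.5926 = 1.6875

1.6875 pc


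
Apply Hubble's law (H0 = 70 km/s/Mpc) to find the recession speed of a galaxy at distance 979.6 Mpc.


v = H0 * d = 70 * 979.6 = 68572.0

68572.0 km/s


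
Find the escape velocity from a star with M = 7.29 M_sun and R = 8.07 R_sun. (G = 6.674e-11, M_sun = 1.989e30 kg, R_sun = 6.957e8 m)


M = 7.29 * 1.989e30 kg = 1.449981e+31 kg; R = 8.07 * 6.957e8 m = 5.614299e+09 m. v_esc = sqrt(2GM/R) = sqrt(2 * 6.674e-11 * 1.449981e+31 / 5.614299e+09) = 587139.7528

587139.7528 m/s


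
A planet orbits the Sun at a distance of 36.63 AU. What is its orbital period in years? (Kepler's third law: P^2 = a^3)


P = a^(3/2) = 36.63^1.5 = 221.6947

221.6947 years


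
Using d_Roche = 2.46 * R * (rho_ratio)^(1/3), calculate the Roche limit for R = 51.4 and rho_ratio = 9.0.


d_Roche = 2.46 * 51.4 * 9.0^(1/3) = 263.0141

263.0141


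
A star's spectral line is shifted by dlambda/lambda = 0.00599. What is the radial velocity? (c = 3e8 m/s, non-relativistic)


v = (dlambda/lambda) * c = 0.00599 * 3e8 = 1.797e+06

1.797e+06 m/s


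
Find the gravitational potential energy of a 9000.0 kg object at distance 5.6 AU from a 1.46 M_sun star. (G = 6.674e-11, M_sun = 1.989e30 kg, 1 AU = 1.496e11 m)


M = 1.46 * 1.989e30 kg = 2.90394e+30 kg; r = 5.6 AU * 1.496e11 m/AU = 8.3776e+11 m. U = -GM*m/r = -(6.674e-11 * 2.90394e+30 * 9000.0) / 8.3776e+11 = -2.082e+12

-2.082e+12 J


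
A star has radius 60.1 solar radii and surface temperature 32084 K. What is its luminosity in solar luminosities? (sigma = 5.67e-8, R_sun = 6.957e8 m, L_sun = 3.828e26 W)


R = 60.1 * 6.957e8 m = 4.181157e+10 m. L = 4*pi*R^2*sigma*T^4 = 4*pi*(4.181157e+10)^2 * 5.67e-8 * 32084^4 = 1.319896582e+33 W. L/L_sun = 1.319896582e+33 / 3.828e26 = 3.448e+06

3.448e+06 L_sun


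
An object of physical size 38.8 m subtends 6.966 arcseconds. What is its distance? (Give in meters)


D = size / theta_rad, theta_rad = 6.966 * pi/(180*3600) = 3.377e-05, D = 1.149e+06

1.149e+06 m


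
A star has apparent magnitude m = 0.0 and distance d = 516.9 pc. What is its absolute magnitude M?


M = m - 5*log10(d) + 5 = 0.0 - 5*log10(516.9) + 5 = -8.567

-8.567


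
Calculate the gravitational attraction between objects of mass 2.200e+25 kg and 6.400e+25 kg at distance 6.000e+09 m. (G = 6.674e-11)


F = G*m1*m2/r^2 = 6.674e-11 * 2.200e+25 * 6.400e+25 / (6.000e+09)^2 = 6.674e-11 * 1.408e+51 / 3.600e+19 = 2.610e+21

2.610e+21 N


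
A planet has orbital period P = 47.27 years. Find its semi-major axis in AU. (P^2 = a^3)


a = P^(2/3) = 47.27^(2/3) = 13.0735

13.0735 AU


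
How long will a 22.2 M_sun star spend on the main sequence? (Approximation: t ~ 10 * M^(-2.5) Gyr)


t = 10 * M^(-2.5) = 10 * 22.2^(-2.5) = 0.0043

0.0043 Gyr


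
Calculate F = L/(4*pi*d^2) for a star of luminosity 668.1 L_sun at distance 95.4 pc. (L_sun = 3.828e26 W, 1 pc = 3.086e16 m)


F = L / (4*pi*d^2) = 2.557e+29 / (4*pi*(2.944e+18)^2) = 2.348e-09

2.348e-09 W/m^2


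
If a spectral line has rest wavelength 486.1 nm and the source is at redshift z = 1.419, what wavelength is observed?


lam_obs = lam_emit * (1 + z) = 486.1 * (1 + 1.419) = 1175.8759

1175.8759 nm


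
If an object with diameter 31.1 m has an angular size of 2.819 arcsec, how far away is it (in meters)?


D = size / theta_rad, theta_rad = 2.819 * pi/(180*3600) = 1.367e-05, D = 2.276e+06

2.276e+06 m


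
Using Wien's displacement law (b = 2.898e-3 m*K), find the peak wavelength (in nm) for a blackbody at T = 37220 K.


lam_max = b / T = 2.898e-3 / 37220 = 7.786e-08 m = 77.8614 nm

77.8614 nm


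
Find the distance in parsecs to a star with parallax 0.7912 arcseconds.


d = 1/p = 1/0.7912 = 1.2639

1.2639 pc


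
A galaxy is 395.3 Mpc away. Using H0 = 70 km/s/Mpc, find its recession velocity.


v = H0 * d = 70 * 395.3 = 27671.0

27671.0 km/s


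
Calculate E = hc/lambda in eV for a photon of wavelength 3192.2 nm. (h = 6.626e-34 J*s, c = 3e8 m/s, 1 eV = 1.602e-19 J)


E = hc/lambda = 6.626e-34 * 3e8 / 3.192e-06 = 6.227e-20 J = 0.3887 eV

0.3887 eV


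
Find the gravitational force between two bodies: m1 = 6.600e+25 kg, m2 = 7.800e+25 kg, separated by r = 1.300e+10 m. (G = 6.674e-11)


F = G*m1*m2/r^2 = 6.674e-11 * 6.600e+25 * 7.800e+25 / (1.300e+10)^2 = 6.674e-11 * 5.148e+51 / 1.690e+20 = 2.033e+21

2.033e+21 N


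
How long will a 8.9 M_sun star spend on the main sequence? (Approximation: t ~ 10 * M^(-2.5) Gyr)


t = 10 * M^(-2.5) = 10 * 8.9^(-2.5) = 0.0423

0.0423 Gyr


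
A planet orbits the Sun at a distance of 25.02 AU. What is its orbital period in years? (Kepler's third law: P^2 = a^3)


P = a^(3/2) = 25.02^1.5 = 125.15

125.15 years


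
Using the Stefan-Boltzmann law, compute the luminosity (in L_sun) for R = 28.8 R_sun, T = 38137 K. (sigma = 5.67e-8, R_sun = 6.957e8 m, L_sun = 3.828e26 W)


R = 28.8 * 6.957e8 m = 2.003616e+10 m. L = 4*pi*R^2*sigma*T^4 = 4*pi*(2.003616e+10)^2 * 5.67e-8 * 38137^4 = 6.050733322e+32 W. L/L_sun = 6.050733322e+32 / 3.828e26 = 1.581e+06

1.581e+06 L_sun


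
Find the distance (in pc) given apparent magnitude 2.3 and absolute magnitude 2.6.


d = 10^((m - M + 5)/5) = 10^((2.3 - 2.6 + 5)/5) = 8.7096

8.7096 pc


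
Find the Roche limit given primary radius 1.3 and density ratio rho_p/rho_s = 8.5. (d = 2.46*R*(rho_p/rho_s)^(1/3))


d_Roche = 2.46 * 1.3 * 8.5^(1/3) = 6.5266

6.5266


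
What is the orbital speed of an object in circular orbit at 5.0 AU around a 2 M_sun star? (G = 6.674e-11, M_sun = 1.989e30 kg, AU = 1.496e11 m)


v = sqrt(GM/r) = sqrt(6.674e-11 * 3.978e+30 / 7.480e+11) = 18839.7307

18839.7307 m/s


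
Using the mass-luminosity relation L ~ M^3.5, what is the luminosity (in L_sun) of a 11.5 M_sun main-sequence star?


L/L_sun = (M/M_sun)^3.5 = 11.5^3.5 = 5157.5381

5157.5381 L_sun


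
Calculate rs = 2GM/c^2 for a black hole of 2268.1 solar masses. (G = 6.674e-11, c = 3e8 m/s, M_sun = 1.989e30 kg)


M = 2268.1 * 1.989e30 kg = 4.5112509e+33 kg. rs = 2GM/c^2 = 2 * 6.674e-11 * 4.5112509e+33 / (3e8)^2 = 6.691e+06

6.691e+06 m


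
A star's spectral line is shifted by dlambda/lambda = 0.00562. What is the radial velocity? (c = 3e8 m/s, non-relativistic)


v = (dlambda/lambda) * c = 0.00562 * 3e8 = 1.686e+06

1.686e+06 m/s


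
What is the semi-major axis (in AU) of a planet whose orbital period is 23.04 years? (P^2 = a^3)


a = P^(2/3) = 23.04^(2/3) = 8.097

8.097 AU


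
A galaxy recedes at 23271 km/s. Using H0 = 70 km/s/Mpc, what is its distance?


d = v / H0 = 23271 / 70 = 332.4429

332.4429 Mpc


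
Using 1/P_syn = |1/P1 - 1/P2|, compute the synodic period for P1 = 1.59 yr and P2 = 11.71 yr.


1/P_syn = |1/P1 - 1/P2| = |1/1.59 - 1/11.71| => P_syn = 1.8398

1.8398 years


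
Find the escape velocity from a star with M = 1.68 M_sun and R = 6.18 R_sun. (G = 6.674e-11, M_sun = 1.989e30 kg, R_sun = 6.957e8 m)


M = 1.68 * 1.989e30 kg = 3.34152e+30 kg; R = 6.18 * 6.957e8 m = 4.299426e+09 m. v_esc = sqrt(2GM/R) = sqrt(2 * 6.674e-11 * 3.34152e+30 / 4.299426e+09) = 322088.2577

322088.2577 m/s


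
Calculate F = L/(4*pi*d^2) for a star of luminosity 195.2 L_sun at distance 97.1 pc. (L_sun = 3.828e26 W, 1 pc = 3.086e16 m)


F = L / (4*pi*d^2) = 7.472e+28 / (4*pi*(2.997e+18)^2) = 6.622e-10

6.622e-10 W/m^2


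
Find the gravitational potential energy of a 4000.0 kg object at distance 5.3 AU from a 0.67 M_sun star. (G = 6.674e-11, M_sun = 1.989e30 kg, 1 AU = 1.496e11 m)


M = 0.67 * 1.989e30 kg = 1.33263e+30 kg; r = 5.3 AU * 1.496e11 m/AU = 7.9288e+11 m. U = -GM*m/r = -(6.674e-11 * 1.33263e+30 * 4000.0) / 7.9288e+11 = -4.487e+11

-4.487e+11 J


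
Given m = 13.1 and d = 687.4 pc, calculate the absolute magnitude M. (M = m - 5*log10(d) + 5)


M = m - 5*log10(d) + 5 = 13.1 - 5*log10(687.4) + 5 = 3.914

3.914


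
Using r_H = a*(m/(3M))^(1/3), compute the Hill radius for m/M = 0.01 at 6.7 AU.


r_H = a * (m/3M)^(1/3) = 6.7 * (0.01/3)^(1/3) = 1.0008

1.0008 AU


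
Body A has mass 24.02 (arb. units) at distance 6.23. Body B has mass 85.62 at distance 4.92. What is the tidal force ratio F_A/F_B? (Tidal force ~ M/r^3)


Ratio = (M1/r1^3) / (M2/r2^3) = (24.02/6.23^3) / (85.62/4.92^3) = 0.1382

0.1382


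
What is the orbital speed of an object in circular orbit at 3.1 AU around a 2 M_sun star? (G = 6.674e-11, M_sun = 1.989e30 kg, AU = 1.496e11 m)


v = sqrt(GM/r) = sqrt(6.674e-11 * 3.978e+30 / 4.638e+11) = 23926.482

23926.482 m/s


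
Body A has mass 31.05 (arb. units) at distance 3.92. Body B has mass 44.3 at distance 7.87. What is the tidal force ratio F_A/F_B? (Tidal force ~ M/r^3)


Ratio = (M1/r1^3) / (M2/r2^3) = (31.05/3.92^3) / (44.3/7.87^3) = 5.6718

5.6718


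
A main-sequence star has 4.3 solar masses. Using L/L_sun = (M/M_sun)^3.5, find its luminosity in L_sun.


L/L_sun = (M/M_sun)^3.5 = 4.3^3.5 = 164.8692

164.8692 L_sun


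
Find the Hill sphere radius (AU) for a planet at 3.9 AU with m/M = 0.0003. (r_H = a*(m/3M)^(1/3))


r_H = a * (m/3M)^(1/3) = 3.9 * (0.0003/3)^(1/3) = 0.181

0.181 AU


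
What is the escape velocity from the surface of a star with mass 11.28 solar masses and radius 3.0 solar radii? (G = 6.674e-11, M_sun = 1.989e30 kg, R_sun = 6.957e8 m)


M = 11.28 * 1.989e30 kg = 2.243592e+31 kg; R = 3.0 * 6.957e8 m = 2.0871e+09 m. v_esc = sqrt(2GM/R) = sqrt(2 * 6.674e-11 * 2.243592e+31 / 2.0871e+09) = 1.198e+06

1.198e+06 m/s


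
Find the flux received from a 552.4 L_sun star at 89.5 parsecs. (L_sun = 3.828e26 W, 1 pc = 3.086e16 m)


F = L / (4*pi*d^2) = 2.115e+29 / (4*pi*(2.762e+18)^2) = 2.206e-09

2.206e-09 W/m^2


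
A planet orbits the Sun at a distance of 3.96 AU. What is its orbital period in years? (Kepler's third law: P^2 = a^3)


P = a^(3/2) = 3.96^1.5 = 7.8803

7.8803 years


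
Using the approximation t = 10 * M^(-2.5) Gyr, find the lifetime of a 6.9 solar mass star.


t = 10 * M^(-2.5) = 10 * 6.9^(-2.5) = 0.08

0.08 Gyr


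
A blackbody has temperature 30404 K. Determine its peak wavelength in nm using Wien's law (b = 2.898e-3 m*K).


lam_max = b / T = 2.898e-3 / 30404 = 9.532e-08 m = 95.3164 nm

95.3164 nm


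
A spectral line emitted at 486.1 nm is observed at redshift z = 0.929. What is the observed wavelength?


lam_obs = lam_emit * (1 + z) = 486.1 * (1 + 0.929) = 937.6869

937.6869 nm


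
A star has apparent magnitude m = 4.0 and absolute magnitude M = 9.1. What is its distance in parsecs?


d = 10^((m - M + 5)/5) = 10^((4.0 - 9.1 + 5)/5) = 0.955

0.955 pc


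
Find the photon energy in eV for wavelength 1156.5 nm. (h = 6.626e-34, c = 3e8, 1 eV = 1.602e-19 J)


E = hc/lambda = 6.626e-34 * 3e8 / 1.157e-06 = 1.719e-19 J = 1.0729 eV

1.0729 eV


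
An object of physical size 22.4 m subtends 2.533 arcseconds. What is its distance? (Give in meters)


D = size / theta_rad, theta_rad = 2.533 * pi/(180*3600) = 1.228e-05, D = 1.824e+06

1.824e+06 m


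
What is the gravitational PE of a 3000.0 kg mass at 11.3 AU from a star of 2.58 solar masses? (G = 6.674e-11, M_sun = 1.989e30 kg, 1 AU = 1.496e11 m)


M = 2.58 * 1.989e30 kg = 5.13162e+30 kg; r = 11.3 AU * 1.496e11 m/AU = 1.69048e+12 m. U = -GM*m/r = -(6.674e-11 * 5.13162e+30 * 3000.0) / 1.69048e+12 = -6.078e+11

-6.078e+11 J


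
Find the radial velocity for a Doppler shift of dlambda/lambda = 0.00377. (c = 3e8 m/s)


v = (dlambda/lambda) * c = 0.00377 * 3e8 = 1.131e+06

1.131e+06 m/s


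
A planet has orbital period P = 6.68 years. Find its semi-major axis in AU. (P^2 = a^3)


a = P^(2/3) = 6.68^(2/3) = 3.5469

3.5469 AU


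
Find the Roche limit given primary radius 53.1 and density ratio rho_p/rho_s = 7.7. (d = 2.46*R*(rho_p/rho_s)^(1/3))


d_Roche = 2.46 * 53.1 * 7.7^(1/3) = 257.9447

257.9447


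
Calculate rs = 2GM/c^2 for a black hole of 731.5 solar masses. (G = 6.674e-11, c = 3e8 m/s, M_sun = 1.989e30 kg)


M = 731.5 * 1.989e30 kg = 1.4549535e+33 kg. rs = 2GM/c^2 = 2 * 6.674e-11 * 1.4549535e+33 / (3e8)^2 = 2.158e+06

2.158e+06 m


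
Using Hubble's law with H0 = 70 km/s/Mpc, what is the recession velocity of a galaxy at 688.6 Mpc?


v = H0 * d = 70 * 688.6 = 48202.0

48202.0 km/s


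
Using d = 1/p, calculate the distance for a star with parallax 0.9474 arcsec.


d = 1/p = 1/0.9474 = 1.0555

1.0555 pc


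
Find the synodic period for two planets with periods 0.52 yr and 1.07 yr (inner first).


1/P_syn = |1/P1 - 1/P2| = |1/0.52 - 1/1.07| => P_syn = 1.0116

1.0116 years


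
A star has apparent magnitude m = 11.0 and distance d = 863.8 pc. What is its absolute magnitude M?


M = m - 5*log10(d) + 5 = 11.0 - 5*log10(863.8) + 5 = 1.3179

1.3179


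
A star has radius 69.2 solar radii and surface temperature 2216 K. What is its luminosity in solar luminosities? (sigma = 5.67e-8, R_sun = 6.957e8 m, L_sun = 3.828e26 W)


R = 69.2 * 6.957e8 m = 4.814244e+10 m. L = 4*pi*R^2*sigma*T^4 = 4*pi*(4.814244e+10)^2 * 5.67e-8 * 2216^4 = 3.982246532e+28 W. L/L_sun = 3.982246532e+28 / 3.828e26 = 104.0294

104.0294 L_sun


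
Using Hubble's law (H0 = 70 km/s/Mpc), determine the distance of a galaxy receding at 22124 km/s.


d = v / H0 = 22124 / 70 = 316.0571

316.0571 Mpc


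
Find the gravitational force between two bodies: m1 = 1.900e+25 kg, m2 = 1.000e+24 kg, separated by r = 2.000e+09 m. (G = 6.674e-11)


F = G*m1*m2/r^2 = 6.674e-11 * 1.900e+25 * 1.000e+24 / (2.000e+09)^2 = 6.674e-11 * 1.900e+49 / 4.000e+18 = 3.170e+20

3.170e+20 N


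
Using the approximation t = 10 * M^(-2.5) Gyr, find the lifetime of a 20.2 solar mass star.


t = 10 * M^(-2.5) = 10 * 20.2^(-2.5) = 0.0055

0.0055 Gyr


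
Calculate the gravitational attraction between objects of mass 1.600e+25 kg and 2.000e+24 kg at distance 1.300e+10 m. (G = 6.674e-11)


F = G*m1*m2/r^2 = 6.674e-11 * 1.600e+25 * 2.000e+24 / (1.300e+10)^2 = 6.674e-11 * 3.200e+49 / 1.690e+20 = 1.264e+19

1.264e+19 N


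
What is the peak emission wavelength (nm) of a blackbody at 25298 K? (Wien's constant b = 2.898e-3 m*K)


lam_max = b / T = 2.898e-3 / 25298 = 1.146e-07 m = 114.5545 nm

114.5545 nm


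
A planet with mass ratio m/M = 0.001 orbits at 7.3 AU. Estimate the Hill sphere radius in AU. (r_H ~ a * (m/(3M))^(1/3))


r_H = a * (m/3M)^(1/3) = 7.3 * (0.001/3)^(1/3) = 0.5062

0.5062 AU


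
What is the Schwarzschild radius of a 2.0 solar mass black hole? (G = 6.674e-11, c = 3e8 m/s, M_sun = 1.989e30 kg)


M = 2.0 * 1.989e30 kg = 3.978e+30 kg. rs = 2GM/c^2 = 2 * 6.674e-11 * 3.978e+30 / (3e8)^2 = 5899.816

5899.816 m


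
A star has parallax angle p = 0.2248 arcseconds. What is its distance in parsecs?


d = 1/p = 1/0.2248 = 4.4484

4.4484 pc


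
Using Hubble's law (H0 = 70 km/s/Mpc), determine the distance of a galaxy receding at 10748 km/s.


d = v / H0 = 10748 / 70 = 153.5429

153.5429 Mpc


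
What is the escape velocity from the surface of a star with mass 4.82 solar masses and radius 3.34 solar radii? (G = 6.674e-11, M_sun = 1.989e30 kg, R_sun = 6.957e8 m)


M = 4.82 * 1.989e30 kg = 9.58698e+30 kg; R = 3.34 * 6.957e8 m = 2.323638e+09 m. v_esc = sqrt(2GM/R) = sqrt(2 * 6.674e-11 * 9.58698e+30 / 2.323638e+09) = 742104.0036

742104.0036 m/s


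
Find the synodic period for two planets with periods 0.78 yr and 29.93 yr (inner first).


1/P_syn = |1/P1 - 1/P2| = |1/0.78 - 1/29.93| => P_syn = 0.8009

0.8009 years


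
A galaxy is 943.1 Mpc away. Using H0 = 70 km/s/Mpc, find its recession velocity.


v = H0 * d = 70 * 943.1 = 66017.0

66017.0 km/s


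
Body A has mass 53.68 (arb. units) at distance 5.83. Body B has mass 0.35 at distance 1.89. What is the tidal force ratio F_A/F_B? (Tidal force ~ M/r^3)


Ratio = (M1/r1^3) / (M2/r2^3) = (53.68/5.83^3) / (0.35/1.89^3) = 5.2255

5.2255


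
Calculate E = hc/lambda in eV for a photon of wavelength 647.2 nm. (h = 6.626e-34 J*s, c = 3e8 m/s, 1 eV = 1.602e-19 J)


E = hc/lambda = 6.626e-34 * 3e8 / 6.472e-07 = 3.071e-19 J = 1.9172 eV

1.9172 eV


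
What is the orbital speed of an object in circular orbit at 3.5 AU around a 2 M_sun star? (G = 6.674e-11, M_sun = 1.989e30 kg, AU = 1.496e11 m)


v = sqrt(GM/r) = sqrt(6.674e-11 * 3.978e+30 / 5.236e+11) = 22517.7852

22517.7852 m/s


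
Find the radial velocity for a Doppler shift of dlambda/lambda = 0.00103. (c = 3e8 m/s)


v = (dlambda/lambda) * c = 0.00103 * 3e8 = 309000.0

309000.0 m/s


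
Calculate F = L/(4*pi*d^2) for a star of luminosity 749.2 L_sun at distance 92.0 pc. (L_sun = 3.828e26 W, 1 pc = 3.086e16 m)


F = L / (4*pi*d^2) = 2.868e+29 / (4*pi*(2.839e+18)^2) = 2.831e-09

2.831e-09 W/m^2


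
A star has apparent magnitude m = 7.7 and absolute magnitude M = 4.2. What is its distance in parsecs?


d = 10^((m - M + 5)/5) = 10^((7.7 - 4.2 + 5)/5) = 50.1187

50.1187 pc


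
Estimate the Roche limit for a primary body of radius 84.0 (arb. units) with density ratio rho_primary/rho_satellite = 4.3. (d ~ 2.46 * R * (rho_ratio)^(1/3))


d_Roche = 2.46 * 84.0 * 4.3^(1/3) = 336.0242

336.0242


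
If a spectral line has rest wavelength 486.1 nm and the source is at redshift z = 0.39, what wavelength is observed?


lam_obs = lam_emit * (1 + z) = 486.1 * (1 + 0.39) = 675.679

675.679 nm


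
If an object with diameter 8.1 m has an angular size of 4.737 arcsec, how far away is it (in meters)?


D = size / theta_rad, theta_rad = 4.737 * pi/(180*3600) = 2.297e-05, D = 352701.062

352701.062 m


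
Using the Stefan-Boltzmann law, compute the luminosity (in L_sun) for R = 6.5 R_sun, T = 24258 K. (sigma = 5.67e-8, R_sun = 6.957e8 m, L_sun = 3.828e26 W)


R = 6.5 * 6.957e8 m = 4.52205e+09 m. L = 4*pi*R^2*sigma*T^4 = 4*pi*(4.52205e+09)^2 * 5.67e-8 * 24258^4 = 5.045260673e+30 W. L/L_sun = 5.045260673e+30 / 3.828e26 = 13179.8868

13179.8868 L_sun


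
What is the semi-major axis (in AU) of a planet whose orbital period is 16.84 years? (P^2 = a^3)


a = P^(2/3) = 16.84^(2/3) = 6.5699

6.5699 AU


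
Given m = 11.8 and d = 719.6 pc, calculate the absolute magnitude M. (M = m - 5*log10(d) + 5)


M = m - 5*log10(d) + 5 = 11.8 - 5*log10(719.6) + 5 = 2.5145

2.5145


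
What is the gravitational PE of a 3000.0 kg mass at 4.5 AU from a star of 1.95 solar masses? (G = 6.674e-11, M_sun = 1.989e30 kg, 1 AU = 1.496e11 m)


M = 1.95 * 1.989e30 kg = 3.87855e+30 kg; r = 4.5 AU * 1.496e11 m/AU = 6.732e+11 m. U = -GM*m/r = -(6.674e-11 * 3.87855e+30 * 3000.0) / 6.732e+11 = -1.154e+12

-1.154e+12 J


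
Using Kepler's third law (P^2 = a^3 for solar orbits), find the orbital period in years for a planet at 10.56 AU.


P = a^(3/2) = 10.56^1.5 = 34.3159

34.3159 years


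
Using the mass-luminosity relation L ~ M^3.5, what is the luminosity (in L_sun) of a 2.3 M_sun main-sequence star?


L/L_sun = (M/M_sun)^3.5 = 2.3^3.5 = 18.4522

18.4522 L_sun


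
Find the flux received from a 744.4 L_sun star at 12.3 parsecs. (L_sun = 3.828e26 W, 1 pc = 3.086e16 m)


F = L / (4*pi*d^2) = 2.850e+29 / (4*pi*(3.796e+17)^2) = 1.574e-07

1.574e-07 W/m^2


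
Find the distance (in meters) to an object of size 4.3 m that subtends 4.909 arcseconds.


D = size / theta_rad, theta_rad = 4.909 * pi/(180*3600) = 2.380e-05, D = 180676.0373

180676.0373 m


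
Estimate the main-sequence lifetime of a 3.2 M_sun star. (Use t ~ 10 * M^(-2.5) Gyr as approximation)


t = 10 * M^(-2.5) = 10 * 3.2^(-2.5) = 0.5459

0.5459 Gyr


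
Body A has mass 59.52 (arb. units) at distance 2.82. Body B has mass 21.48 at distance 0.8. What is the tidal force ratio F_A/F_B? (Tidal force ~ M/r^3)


Ratio = (M1/r1^3) / (M2/r2^3) = (59.52/2.82^3) / (21.48/0.8^3) = 0.0633

0.0633


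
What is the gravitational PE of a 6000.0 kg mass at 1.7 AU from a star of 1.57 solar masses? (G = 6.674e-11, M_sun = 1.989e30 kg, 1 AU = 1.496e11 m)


M = 1.57 * 1.989e30 kg = 3.12273e+30 kg; r = 1.7 AU * 1.496e11 m/AU = 2.5432e+11 m. U = -GM*m/r = -(6.674e-11 * 3.12273e+30 * 6000.0) / 2.5432e+11 = -4.917e+12

-4.917e+12 J


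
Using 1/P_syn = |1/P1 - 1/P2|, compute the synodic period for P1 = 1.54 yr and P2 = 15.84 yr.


1/P_syn = |1/P1 - 1/P2| = |1/1.54 - 1/15.84| => P_syn = 1.7058

1.7058 years


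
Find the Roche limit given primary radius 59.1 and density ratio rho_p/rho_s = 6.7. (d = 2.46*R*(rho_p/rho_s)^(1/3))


d_Roche = 2.46 * 59.1 * 6.7^(1/3) = 274.0822

274.0822


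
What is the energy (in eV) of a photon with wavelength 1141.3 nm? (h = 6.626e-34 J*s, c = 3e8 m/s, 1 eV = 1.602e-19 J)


E = hc/lambda = 6.626e-34 * 3e8 / 1.141e-06 = 1.742e-19 J = 1.0872 eV

1.0872 eV


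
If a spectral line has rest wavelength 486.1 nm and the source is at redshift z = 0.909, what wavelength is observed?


lam_obs = lam_emit * (1 + z) = 486.1 * (1 + 0.909) = 927.9649

927.9649 nm


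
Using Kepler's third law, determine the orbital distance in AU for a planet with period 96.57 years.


a = P^(2/3) = 96.57^(2/3) = 21.0488

21.0488 AU


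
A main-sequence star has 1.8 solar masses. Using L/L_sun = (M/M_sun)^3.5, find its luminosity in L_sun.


L/L_sun = (M/M_sun)^3.5 = 1.8^3.5 = 7.8244

7.8244 L_sun


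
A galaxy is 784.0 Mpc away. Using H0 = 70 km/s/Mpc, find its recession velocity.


v = H0 * d = 70 * 784.0 = 54880.0

54880.0 km/s


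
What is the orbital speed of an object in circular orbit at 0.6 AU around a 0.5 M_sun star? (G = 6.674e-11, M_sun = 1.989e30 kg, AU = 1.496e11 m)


v = sqrt(GM/r) = sqrt(6.674e-11 * 9.945e+29 / 8.976e+10) = 27192.809

27192.809 m/s


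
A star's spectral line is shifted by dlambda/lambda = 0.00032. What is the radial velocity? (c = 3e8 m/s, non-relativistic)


v = (dlambda/lambda) * c = 0.00032 * 3e8 = 96000.0

96000.0 m/s


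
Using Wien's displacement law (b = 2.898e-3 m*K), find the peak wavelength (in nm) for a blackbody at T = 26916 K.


lam_max = b / T = 2.898e-3 / 26916 = 1.077e-07 m = 107.6683 nm

107.6683 nm


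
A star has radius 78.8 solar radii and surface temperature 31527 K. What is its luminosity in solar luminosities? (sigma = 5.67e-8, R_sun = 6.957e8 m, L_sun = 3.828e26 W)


R = 78.8 * 6.957e8 m = 5.482116e+10 m. L = 4*pi*R^2*sigma*T^4 = 4*pi*(5.482116e+10)^2 * 5.67e-8 * 31527^4 = 2.115533718e+33 W. L/L_sun = 2.115533718e+33 / 3.828e26 = 5.526e+06

5.526e+06 L_sun


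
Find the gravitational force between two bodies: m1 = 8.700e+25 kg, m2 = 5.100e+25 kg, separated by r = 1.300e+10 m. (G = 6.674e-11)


F = G*m1*m2/r^2 = 6.674e-11 * 8.700e+25 * 5.100e+25 / (1.300e+10)^2 = 6.674e-11 * 4.437e+51 / 1.690e+20 = 1.752e+21

1.752e+21 N


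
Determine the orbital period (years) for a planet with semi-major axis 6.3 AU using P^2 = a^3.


P = a^(3/2) = 6.3^1.5 = 15.8129

15.8129 years


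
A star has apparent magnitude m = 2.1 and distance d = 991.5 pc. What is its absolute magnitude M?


M = m - 5*log10(d) + 5 = 2.1 - 5*log10(991.5) + 5 = -7.8815

-7.8815


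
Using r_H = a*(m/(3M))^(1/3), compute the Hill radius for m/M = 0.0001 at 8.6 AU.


r_H = a * (m/3M)^(1/3) = 8.6 * (0.0001/3)^(1/3) = 0.2768

0.2768 AU


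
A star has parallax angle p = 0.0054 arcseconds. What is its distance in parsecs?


d = 1/p = 1/0.0054 = 185.1852

185.1852 pc


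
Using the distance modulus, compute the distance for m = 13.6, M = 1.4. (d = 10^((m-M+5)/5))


d = 10^((m - M + 5)/5) = 10^((13.6 - 1.4 + 5)/5) = 2754.2287

2754.2287 pc


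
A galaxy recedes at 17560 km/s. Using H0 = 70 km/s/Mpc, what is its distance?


d = v / H0 = 17560 / 70 = 250.8571

250.8571 Mpc


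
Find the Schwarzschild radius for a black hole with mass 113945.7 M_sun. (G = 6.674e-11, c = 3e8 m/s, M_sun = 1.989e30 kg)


M = 113945.7 * 1.989e30 kg = 2.266379973e+35 kg. rs = 2GM/c^2 = 2 * 6.674e-11 * 2.266379973e+35 / (3e8)^2 = 3.361e+08

3.361e+08 m


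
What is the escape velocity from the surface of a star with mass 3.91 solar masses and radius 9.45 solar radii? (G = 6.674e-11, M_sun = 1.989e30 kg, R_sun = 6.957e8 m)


M = 3.91 * 1.989e30 kg = 7.77699e+30 kg; R = 9.45 * 6.957e8 m = 6.574365e+09 m. v_esc = sqrt(2GM/R) = sqrt(2 * 6.674e-11 * 7.77699e+30 / 6.574365e+09) = 397362.5768

397362.5768 m/s


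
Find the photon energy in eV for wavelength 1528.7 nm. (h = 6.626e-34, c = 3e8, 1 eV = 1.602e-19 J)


E = hc/lambda = 6.626e-34 * 3e8 / 1.529e-06 = 1.300e-19 J = 0.8117 eV

0.8117 eV


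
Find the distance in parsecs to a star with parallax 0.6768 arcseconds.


d = 1/p = 1/0.6768 = 1.4775

1.4775 pc


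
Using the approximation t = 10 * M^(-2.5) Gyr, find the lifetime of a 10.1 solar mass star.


t = 10 * M^(-2.5) = 10 * 10.1^(-2.5) = 0.0308

0.0308 Gyr


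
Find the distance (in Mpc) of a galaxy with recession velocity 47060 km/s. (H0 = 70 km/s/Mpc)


d = v / H0 = 47060 / 70 = 672.2857

672.2857 Mpc


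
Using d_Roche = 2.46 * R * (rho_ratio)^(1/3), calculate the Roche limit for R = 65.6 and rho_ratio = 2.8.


d_Roche = 2.46 * 65.6 * 2.8^(1/3) = 227.453

227.453


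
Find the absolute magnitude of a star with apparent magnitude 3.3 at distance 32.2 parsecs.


M = m - 5*log10(d) + 5 = 3.3 - 5*log10(32.2) + 5 = 0.7607

0.7607


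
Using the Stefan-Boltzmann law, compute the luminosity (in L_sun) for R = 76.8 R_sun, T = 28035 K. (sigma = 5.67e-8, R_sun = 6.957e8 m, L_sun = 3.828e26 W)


R = 76.8 * 6.957e8 m = 5.342976e+10 m. L = 4*pi*R^2*sigma*T^4 = 4*pi*(5.342976e+10)^2 * 5.67e-8 * 28035^4 = 1.25649745e+33 W. L/L_sun = 1.25649745e+33 / 3.828e26 = 3.282e+06

3.282e+06 L_sun


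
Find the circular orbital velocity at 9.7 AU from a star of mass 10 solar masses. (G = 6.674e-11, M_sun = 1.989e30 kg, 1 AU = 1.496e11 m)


v = sqrt(GM/r) = sqrt(6.674e-11 * 1.989e+31 / 1.451e+12) = 30245.3649

30245.3649 m/s


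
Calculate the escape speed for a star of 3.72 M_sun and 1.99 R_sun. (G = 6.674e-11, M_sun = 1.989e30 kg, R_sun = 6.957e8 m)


M = 3.72 * 1.989e30 kg = 7.39908e+30 kg; R = 1.99 * 6.957e8 m = 1.384443e+09 m. v_esc = sqrt(2GM/R) = sqrt(2 * 6.674e-11 * 7.39908e+30 / 1.384443e+09) = 844616.2263

844616.2263 m/s


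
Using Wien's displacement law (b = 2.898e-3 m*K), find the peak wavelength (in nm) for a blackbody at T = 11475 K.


lam_max = b / T = 2.898e-3 / 11475 = 2.525e-07 m = 252.549 nm

252.549 nm


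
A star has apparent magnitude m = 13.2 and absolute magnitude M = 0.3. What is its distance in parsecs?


d = 10^((m - M + 5)/5) = 10^((13.2 - 0.3 + 5)/5) = 3801.894

3801.894 pc


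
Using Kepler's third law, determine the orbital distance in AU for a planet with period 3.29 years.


a = P^(2/3) = 3.29^(2/3) = 2.2121

2.2121 AU


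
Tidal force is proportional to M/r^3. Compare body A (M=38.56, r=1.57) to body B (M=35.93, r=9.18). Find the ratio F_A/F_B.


Ratio = (M1/r1^3) / (M2/r2^3) = (38.56/1.57^3) / (35.93/9.18^3) = 214.5403

214.5403


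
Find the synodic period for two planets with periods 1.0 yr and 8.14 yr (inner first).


1/P_syn = |1/P1 - 1/P2| = |1/1.0 - 1/8.14| => P_syn = 1.1401

1.1401 years


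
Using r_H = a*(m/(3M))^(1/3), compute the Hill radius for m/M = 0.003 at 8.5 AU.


r_H = a * (m/3M)^(1/3) = 8.5 * (0.003/3)^(1/3) = 0.85

0.85 AU


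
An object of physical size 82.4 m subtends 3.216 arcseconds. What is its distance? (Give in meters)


D = size / theta_rad, theta_rad = 3.216 * pi/(180*3600) = 1.559e-05, D = 5.285e+06

5.285e+06 m


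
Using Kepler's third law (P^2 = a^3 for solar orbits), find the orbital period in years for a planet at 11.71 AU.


P = a^(3/2) = 11.71^1.5 = 40.0715

40.0715 years


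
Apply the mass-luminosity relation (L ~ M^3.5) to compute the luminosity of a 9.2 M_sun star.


L/L_sun = (M/M_sun)^3.5 = 9.2^3.5 = 2361.8776

2361.8776 L_sun


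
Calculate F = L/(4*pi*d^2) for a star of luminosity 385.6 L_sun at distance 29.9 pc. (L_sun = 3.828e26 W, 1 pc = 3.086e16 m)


F = L / (4*pi*d^2) = 1.476e+29 / (4*pi*(9.227e+17)^2) = 1.380e-08

1.380e-08 W/m^2


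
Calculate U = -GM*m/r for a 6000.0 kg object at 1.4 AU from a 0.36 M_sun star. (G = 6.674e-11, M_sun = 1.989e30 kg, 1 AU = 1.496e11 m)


M = 0.36 * 1.989e30 kg = 7.1604e+29 kg; r = 1.4 AU * 1.496e11 m/AU = 2.0944e+11 m. U = -GM*m/r = -(6.674e-11 * 7.1604e+29 * 6000.0) / 2.0944e+11 = -1.369e+12

-1.369e+12 J


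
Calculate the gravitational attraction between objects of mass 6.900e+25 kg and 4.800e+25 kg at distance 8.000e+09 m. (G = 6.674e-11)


F = G*m1*m2/r^2 = 6.674e-11 * 6.900e+25 * 4.800e+25 / (8.000e+09)^2 = 6.674e-11 * 3.312e+51 / 6.400e+19 = 3.454e+21

3.454e+21 N


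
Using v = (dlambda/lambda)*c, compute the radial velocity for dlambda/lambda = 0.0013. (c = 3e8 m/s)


v = (dlambda/lambda) * c = 0.0013 * 3e8 = 390000.0

390000.0 m/s


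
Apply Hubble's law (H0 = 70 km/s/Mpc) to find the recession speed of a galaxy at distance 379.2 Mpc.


v = H0 * d = 70 * 379.2 = 26544.0

26544.0 km/s


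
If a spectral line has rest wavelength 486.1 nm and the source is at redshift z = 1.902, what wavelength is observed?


lam_obs = lam_emit * (1 + z) = 486.1 * (1 + 1.902) = 1410.6622

1410.6622 nm


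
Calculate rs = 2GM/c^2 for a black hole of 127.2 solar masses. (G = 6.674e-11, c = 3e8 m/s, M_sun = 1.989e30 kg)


M = 127.2 * 1.989e30 kg = 2.530008e+32 kg. rs = 2GM/c^2 = 2 * 6.674e-11 * 2.530008e+32 / (3e8)^2 = 375228.2976

375228.2976 m


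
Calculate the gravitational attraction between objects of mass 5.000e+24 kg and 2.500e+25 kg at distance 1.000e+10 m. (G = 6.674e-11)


F = G*m1*m2/r^2 = 6.674e-11 * 5.000e+24 * 2.500e+25 / (1.000e+10)^2 = 6.674e-11 * 1.250e+50 / 1.000e+20 = 8.342e+19

8.342e+19 N


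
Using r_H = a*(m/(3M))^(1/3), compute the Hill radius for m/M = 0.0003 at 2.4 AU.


r_H = a * (m/3M)^(1/3) = 2.4 * (0.0003/3)^(1/3) = 0.1114

0.1114 AU


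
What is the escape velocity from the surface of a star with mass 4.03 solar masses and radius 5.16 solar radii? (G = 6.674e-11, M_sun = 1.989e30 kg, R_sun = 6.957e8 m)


M = 4.03 * 1.989e30 kg = 8.01567e+30 kg; R = 5.16 * 6.957e8 m = 3.589812e+09 m. v_esc = sqrt(2GM/R) = sqrt(2 * 6.674e-11 * 8.01567e+30 / 3.589812e+09) = 545936.5377

545936.5377 m/s


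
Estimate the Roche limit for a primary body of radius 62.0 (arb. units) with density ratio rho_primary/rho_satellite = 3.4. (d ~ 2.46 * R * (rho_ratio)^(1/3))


d_Roche = 2.46 * 62.0 * 3.4^(1/3) = 229.3435

229.3435


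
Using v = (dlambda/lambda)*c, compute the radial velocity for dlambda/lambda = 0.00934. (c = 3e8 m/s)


v = (dlambda/lambda) * c = 0.00934 * 3e8 = 2.802e+06

2.802e+06 m/s


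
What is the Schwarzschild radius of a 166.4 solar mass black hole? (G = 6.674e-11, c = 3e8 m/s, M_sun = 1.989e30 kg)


M = 166.4 * 1.989e30 kg = 3.309696e+32 kg. rs = 2GM/c^2 = 2 * 6.674e-11 * 3.309696e+32 / (3e8)^2 = 490864.6912

490864.6912 m


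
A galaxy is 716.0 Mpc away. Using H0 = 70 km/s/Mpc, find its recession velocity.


v = H0 * d = 70 * 716.0 = 50120.0

50120.0 km/s


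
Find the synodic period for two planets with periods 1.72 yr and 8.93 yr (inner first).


1/P_syn = |1/P1 - 1/P2| = |1/1.72 - 1/8.93| => P_syn = 2.1303

2.1303 years
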